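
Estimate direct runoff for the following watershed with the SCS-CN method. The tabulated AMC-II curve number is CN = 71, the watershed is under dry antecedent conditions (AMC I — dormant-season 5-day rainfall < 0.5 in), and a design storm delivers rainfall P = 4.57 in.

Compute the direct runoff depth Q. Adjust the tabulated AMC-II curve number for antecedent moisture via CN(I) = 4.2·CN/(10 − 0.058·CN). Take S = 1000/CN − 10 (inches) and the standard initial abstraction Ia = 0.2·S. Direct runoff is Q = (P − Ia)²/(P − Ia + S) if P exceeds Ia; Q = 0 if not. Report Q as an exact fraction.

Dry (AMC I): CN(I) = 4.2·71/(10 − 0.058·71) = (1491/5)/(2941/500) = 149100/2941 ≈ 50.697
Max retention: S = 1000/(149100/2941) − 10 = 14500/1491 in (≈ 9.725 in)
Ia = 0.2S: 0.2·9.725 = 1.945 in (exactly 2900/1491)
P − Ia = 4.570 − 1.945 = 391387/149100 ≈ 2.625 in (> 0, runoff occurs)
Q: (391387/149100)² ÷ (1841387/149100) = 153183783769/274550801700 in (≈ 0.558 in)

Q = 153183783769/274550801700 in ≈ 0.558 in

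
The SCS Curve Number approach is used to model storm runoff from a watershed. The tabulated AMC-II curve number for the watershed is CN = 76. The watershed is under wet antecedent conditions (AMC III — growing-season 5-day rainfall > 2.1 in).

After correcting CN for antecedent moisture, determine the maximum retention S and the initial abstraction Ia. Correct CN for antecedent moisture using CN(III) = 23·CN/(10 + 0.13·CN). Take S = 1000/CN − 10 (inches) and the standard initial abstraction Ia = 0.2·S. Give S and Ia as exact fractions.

Adjust CN=76 to AMC III: 23·76/(10 + 0.13·76) → 1748 ÷ (497/25) = 43700/497 ≈ 87.928
Retention S: 1000/CN − 10 with CN=87.928 → S = 600/437 ≈ 1.373 in
Ia = 0.2S: 0.2·1.373 = 0.275 in (exactly 120/437)

S = 600/437 in ≈ 1.373 in; Ia = 120/437 in ≈ 0.275 in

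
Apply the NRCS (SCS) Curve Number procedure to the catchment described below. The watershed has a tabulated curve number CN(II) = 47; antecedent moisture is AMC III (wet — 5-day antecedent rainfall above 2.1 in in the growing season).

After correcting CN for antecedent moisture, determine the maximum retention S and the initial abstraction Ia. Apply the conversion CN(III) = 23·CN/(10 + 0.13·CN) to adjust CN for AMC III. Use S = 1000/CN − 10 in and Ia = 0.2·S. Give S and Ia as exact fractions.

S = 5300/1081 in ≈ 4.903 in; Ia = 1060/1081 in ≈ 0.981 in

Wet (AMC III): CN(III) = 23·47/(10 + 0.13·47) = 1081/(1611/100) = 108100/1611 ≈ 67.101
Max retention: S = 1000/(108100/1611) − 10 = 5300/1081 in (≈ 4.903 in)
Initial abstraction Ia = S/5 = (5300/1081)/5 = 1060/1081 ≈ 0.981 in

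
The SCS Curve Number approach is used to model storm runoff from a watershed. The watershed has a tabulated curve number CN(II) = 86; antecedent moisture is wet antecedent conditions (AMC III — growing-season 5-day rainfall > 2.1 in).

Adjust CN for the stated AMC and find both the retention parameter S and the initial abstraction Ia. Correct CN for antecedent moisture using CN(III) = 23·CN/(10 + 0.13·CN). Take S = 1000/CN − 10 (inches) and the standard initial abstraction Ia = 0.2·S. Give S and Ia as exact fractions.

S = 700/989 in ≈ 0.708 in; Ia = 140/989 in ≈ 0.142 in

Adjust CN=86 to AMC III: 23·86/(10 + 0.13·86) → 1978 ÷ (1059/50) = 98900/1059 ≈ 93.390
Max retention: S = 1000/(98900/1059) − 10 = 700/989 in (≈ 0.708 in)
Initial abstraction Ia = S/5 = (700/989)/5 = 140/989 ≈ 0.142 in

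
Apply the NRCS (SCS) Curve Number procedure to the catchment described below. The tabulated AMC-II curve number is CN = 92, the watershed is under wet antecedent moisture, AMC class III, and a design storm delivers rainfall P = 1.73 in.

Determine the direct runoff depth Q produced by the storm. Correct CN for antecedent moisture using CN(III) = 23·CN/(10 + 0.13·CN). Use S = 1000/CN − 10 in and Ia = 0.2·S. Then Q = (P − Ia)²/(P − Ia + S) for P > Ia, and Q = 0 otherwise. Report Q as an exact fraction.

Wet (AMC III): CN(III) = 23·92/(10 + 0.13·92) = 2116/(549/25) = 52900/549 ≈ 96.357
S = 1000/(52900/549) − 10 = 200/529 in ≈ 0.378 in
Ia = 0.2S: 0.2·0.378 = 0.076 in (exactly 40/529)
P − Ia = 1.730 − 0.076 = 87517/52900 ≈ 1.654 in (> 0, runoff occurs)
Q = (87517/52900)²/((87517/52900) + 200/529) = (7659225289/2798410000)/(107517/52900) = 7659225289/5687649300 in ≈ 1.347 in

Q = 7659225289/5687649300 in ≈ 1.347 in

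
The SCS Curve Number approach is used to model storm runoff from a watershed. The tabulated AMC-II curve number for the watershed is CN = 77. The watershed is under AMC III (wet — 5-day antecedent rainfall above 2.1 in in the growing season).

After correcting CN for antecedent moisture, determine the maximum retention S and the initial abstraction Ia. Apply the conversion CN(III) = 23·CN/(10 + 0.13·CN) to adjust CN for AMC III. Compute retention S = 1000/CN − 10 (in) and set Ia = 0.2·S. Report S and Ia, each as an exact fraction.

Adjust CN=77 to AMC III: 23·77/(10 + 0.13·77) → 1771 ÷ (2001/100) = 7700/87 ≈ 88.506
Retention S: 1000/CN − 10 with CN=88.506 → S = 100/77 ≈ 1.299 in
Ia = 0.2S: 0.2·1.299 = 0.260 in (exactly 20/77)

S = 100/77 in ≈ 1.299 in; Ia = 20/77 in ≈ 0.260 in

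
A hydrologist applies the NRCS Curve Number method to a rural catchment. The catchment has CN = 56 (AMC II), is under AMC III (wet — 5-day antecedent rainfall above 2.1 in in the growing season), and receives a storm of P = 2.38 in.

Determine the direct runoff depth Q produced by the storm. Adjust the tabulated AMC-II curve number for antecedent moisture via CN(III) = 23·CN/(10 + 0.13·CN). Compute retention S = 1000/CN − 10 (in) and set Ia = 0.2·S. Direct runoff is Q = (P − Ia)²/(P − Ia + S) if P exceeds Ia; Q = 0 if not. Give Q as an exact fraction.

CN(III) from CN(II)=56: (23·56)/(10 + 0.13·56) = 4025/54 ≈ 74.537
S = 1000/(4025/54) − 10 = 550/161 in ≈ 3.416 in
Ia = 0.2S: 0.2·3.416 = 0.683 in (exactly 110/161)
P − Ia = 2.380 − 0.683 = 13659/8050 ≈ 1.697 in (> 0, runoff occurs)
Q = (13659/8050)²/((13659/8050) + 550/161) = (186568281/64802500)/(41159/8050) = 186568281/331329950 in ≈ 0.563 in

Q = 186568281/331329950 in ≈ 0.563 in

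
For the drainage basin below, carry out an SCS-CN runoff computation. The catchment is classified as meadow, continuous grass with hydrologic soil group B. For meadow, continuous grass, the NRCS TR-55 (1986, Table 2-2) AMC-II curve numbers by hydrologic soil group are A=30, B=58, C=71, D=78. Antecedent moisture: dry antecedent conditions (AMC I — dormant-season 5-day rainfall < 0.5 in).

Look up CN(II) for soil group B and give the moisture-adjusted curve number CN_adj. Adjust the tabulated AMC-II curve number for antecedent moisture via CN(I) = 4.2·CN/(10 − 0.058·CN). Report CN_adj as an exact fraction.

CN_adj = 2900/79 ≈ 36.709

NRCS table: meadow, continuous grass, soil group B → CN(II) = 58
CN(I) from CN(II)=58: (4.2·58)/(10 − 0.058·58) = 2900/79 ≈ 36.709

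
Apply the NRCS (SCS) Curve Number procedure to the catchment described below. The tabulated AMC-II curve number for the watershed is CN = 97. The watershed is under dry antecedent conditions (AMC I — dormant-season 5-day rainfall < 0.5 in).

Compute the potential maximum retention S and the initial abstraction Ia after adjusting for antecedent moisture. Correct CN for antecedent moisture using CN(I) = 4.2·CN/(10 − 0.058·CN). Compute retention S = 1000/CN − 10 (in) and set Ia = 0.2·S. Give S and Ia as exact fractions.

Adjust CN=97 to AMC I: 4.2·97/(10 − 0.058·97) → (2037/5) ÷ (2187/500) = 67900/729 ≈ 93.141
S = 1000/(67900/729) − 10 = 500/679 in ≈ 0.736 in
Ia = 0.2S: 0.2·0.736 = 0.147 in (exactly 100/679)

S = 500/679 in ≈ 0.736 in; Ia = 100/679 in ≈ 0.147 in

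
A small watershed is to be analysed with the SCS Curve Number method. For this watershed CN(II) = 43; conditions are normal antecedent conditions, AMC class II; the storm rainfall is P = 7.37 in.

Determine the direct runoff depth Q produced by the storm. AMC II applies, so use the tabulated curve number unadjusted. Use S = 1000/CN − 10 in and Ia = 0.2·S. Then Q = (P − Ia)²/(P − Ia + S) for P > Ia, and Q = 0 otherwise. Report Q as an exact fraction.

Average conditions: CN = 43 (no AMC adjustment).
Max retention: S = 1000/43 − 10 = 570/43 in (≈ 13.256 in)
Initial abstraction Ia = S/5 = (570/43)/5 = 114/43 ≈ 2.651 in
Excess rainfall: 7.370 − 2.651 = 4.719 in; P > Ia so Q > 0
Runoff Q = (P−Ia)²/(P−Ia+S) = (4.719)²/(4.719+13.256) = 411724681/332351300 ≈ 1.239 in

Q = 411724681/332351300 in ≈ 1.239 in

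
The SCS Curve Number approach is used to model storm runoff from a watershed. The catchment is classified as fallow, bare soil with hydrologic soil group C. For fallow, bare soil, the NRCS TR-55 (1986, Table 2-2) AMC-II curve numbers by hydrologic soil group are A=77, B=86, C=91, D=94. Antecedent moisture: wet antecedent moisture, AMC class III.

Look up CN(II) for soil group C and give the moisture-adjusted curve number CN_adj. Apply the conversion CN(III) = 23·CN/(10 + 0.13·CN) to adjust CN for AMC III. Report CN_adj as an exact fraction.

NRCS table: fallow, bare soil, soil group C → CN(II) = 91
Wet (AMC III): CN(III) = 23·91/(10 + 0.13·91) = 2093/(2183/100) = 209300/2183 ≈ 95.877

CN_adj = 209300/2183 ≈ 95.877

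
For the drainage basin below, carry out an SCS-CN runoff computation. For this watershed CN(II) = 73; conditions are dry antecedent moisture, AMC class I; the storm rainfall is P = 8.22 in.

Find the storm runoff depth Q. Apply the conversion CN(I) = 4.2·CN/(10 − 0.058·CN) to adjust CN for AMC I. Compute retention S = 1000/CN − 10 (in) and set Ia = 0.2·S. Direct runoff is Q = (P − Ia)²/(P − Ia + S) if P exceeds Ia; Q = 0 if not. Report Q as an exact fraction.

CN(I) from CN(II)=73: (4.2·73)/(10 − 0.058·73) = 51100/961 ≈ 53.174
Retention S: 1000/CN − 10 with CN=53.174 → S = 4500/511 ≈ 8.806 in
Initial abstraction Ia = S/5 = (4500/511)/5 = 900/511 ≈ 1.761 in
Since P=8.220 > Ia=1.761: effective rainfall P−Ia = 165021/25550 in
Q: (165021/25550)² ÷ (390021/25550) = 9077310147/3321678850 in (≈ 2.733 in)

Q = 9077310147/3321678850 in ≈ 2.733 in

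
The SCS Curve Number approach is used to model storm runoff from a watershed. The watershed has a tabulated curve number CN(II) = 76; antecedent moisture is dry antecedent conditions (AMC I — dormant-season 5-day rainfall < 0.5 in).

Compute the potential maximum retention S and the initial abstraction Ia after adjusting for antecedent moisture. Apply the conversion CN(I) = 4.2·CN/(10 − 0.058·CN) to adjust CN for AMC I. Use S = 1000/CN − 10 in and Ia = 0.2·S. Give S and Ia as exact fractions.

Dry (AMC I): CN(I) = 4.2·76/(10 − 0.058·76) = (1596/5)/(699/125) = 13300/233 ≈ 57.082
S = 1000/(13300/233) − 10 = 1000/133 in ≈ 7.519 in
Ia = 0.2S: 0.2·7.519 = 1.504 in (exactly 200/133)

S = 1000/133 in ≈ 7.519 in; Ia = 200/133 in ≈ 1.504 in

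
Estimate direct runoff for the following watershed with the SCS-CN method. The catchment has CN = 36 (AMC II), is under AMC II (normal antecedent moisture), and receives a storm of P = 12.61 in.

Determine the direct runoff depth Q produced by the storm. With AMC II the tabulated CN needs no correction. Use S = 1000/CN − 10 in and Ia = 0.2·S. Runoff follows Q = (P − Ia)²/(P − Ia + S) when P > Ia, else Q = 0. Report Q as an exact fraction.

AMC II — tabulated CN = 36 applies directly.
S = 1000/36 − 10 = 160/9 in ≈ 17.778 in
Ia = 0.2S: 0.2·17.778 = 3.556 in (exactly 32/9)
P − Ia = 12.610 − 3.556 = 8149/900 ≈ 9.054 in (> 0, runoff occurs)
Q = (8149/900)²/((8149/900) + 160/9) = (66406201/810000)/(24149/900) = 66406201/21734100 in ≈ 3.055 in

Q = 66406201/21734100 in ≈ 3.055 in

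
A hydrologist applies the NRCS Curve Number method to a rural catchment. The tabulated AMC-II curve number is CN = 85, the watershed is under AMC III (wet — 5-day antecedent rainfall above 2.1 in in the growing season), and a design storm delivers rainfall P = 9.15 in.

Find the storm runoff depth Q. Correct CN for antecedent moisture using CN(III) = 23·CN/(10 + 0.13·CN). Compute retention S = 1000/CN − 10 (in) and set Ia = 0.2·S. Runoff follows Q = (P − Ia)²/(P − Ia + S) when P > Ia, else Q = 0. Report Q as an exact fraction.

Wet (AMC III): CN(III) = 23·85/(10 + 0.13·85) = 1955/(421/20) = 39100/421 ≈ 92.874
Max retention: S = 1000/(39100/421) − 10 = 300/391 in (≈ 0.767 in)
Ia = 0.2S: 0.2·0.767 = 0.153 in (exactly 60/391)
Excess rainfall: 9.150 − 0.153 = 8.997 in; P > Ia so Q > 0
Q: (70353/7820)² ÷ (76353/7820) = 1649848203/199026820 in (≈ 8.290 in)

Q = 1649848203/199026820 in ≈ 8.290 in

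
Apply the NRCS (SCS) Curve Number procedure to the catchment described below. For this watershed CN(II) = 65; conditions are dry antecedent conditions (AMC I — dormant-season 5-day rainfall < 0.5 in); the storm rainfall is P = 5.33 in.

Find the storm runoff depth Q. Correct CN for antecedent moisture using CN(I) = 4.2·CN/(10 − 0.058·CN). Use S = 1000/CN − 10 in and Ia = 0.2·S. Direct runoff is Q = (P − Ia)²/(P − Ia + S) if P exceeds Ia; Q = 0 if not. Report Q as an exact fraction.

CN(I) from CN(II)=65: (4.2·65)/(10 − 0.058·65) = 3900/89 ≈ 43.820
Max retention: S = 1000/(3900/89) − 10 = 500/39 in (≈ 12.821 in)
Initial abstraction Ia = S/5 = (500/39)/5 = 100/39 ≈ 2.564 in
Since P=5.330 > Ia=2.564: effective rainfall P−Ia = 10787/3900 in
Q = (10787/3900)²/((10787/3900) + 500/39) = (116359369/15210000)/(60787/3900) = 116359369/237069300 in ≈ 0.491 in

Q = 116359369/237069300 in ≈ 0.491 in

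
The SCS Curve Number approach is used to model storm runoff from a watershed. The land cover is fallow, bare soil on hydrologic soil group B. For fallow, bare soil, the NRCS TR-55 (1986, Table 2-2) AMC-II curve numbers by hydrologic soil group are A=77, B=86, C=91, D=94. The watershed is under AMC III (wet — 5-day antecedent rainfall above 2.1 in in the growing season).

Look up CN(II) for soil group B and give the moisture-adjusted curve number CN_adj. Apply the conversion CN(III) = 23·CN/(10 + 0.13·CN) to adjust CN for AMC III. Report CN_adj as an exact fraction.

CN_adj = 98900/1059 ≈ 93.390

NRCS table: fallow, bare soil, soil group B → CN(II) = 86
CN(III) from CN(II)=86: (23·86)/(10 + 0.13·86) = 98900/1059 ≈ 93.390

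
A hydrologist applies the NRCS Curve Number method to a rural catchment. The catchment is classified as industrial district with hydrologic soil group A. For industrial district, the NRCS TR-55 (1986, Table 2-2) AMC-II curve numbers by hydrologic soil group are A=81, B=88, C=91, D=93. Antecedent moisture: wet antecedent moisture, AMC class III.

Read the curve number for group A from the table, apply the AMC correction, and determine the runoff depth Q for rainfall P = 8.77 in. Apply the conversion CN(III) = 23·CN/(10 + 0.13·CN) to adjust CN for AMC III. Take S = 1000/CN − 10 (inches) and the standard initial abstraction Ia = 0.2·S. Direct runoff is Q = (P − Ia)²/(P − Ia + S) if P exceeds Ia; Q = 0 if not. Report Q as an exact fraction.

Q = 2546740414201/332704041300 in ≈ 7.655 in

NRCS table: industrial district, soil group A → CN(II) = 81
Adjust CN=81 to AMC III: 23·81/(10 + 0.13·81) → 1863 ÷ (2053/100) = 186300/2053 ≈ 90.745
S = 1000/(186300/2053) − 10 = 1900/1863 in ≈ 1.020 in
Initial abstraction Ia = S/5 = (1900/1863)/5 = 380/1863 ≈ 0.204 in
P − Ia = 8.770 − 0.204 = 1595851/186300 ≈ 8.566 in (> 0, runoff occurs)
Runoff Q = (P−Ia)²/(P−Ia+S) = (8.566)²/(8.566+1.020) = 2546740414201/332704041300 ≈ 7.655 in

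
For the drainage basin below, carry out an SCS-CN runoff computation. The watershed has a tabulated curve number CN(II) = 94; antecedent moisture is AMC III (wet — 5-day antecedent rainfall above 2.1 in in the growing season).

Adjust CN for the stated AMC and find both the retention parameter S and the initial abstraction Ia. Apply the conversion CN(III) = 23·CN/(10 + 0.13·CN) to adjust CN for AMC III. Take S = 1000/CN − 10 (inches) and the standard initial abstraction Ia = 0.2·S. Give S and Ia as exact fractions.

Wet (AMC III): CN(III) = 23·94/(10 + 0.13·94) = 2162/(1111/50) = 108100/1111 ≈ 97.300
Max retention: S = 1000/(108100/1111) − 10 = 300/1081 in (≈ 0.278 in)
Initial abstraction Ia = S/5 = (300/1081)/5 = 60/1081 ≈ 0.056 in

S = 300/1081 in ≈ 0.278 in; Ia = 60/1081 in ≈ 0.056 in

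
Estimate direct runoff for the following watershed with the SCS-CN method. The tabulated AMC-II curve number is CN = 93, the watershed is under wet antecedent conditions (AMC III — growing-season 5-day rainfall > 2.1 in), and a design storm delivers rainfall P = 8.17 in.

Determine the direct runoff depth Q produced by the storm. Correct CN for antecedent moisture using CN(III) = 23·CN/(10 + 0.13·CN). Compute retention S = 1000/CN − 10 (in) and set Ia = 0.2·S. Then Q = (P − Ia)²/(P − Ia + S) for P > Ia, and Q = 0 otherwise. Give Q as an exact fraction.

Q = 3005240674969/385782125700 in ≈ 7.790 in

Wet (AMC III): CN(III) = 23·93/(10 + 0.13·93) = 2139/(2209/100) = 213900/2209 ≈ 96.831
Max retention: S = 1000/(213900/2209) − 10 = 700/2139 in (≈ 0.327 in)
Ia = 0.2S: 0.2·0.327 = 0.065 in (exactly 140/2139)
Excess rainfall: 8.170 − 0.065 = 8.105 in; P > Ia so Q > 0
Q = (1733563/213900)²/((1733563/213900) + 700/2139) = (3005240674969/45753210000)/(1803563/213900) = 3005240674969/385782125700 in ≈ 7.790 in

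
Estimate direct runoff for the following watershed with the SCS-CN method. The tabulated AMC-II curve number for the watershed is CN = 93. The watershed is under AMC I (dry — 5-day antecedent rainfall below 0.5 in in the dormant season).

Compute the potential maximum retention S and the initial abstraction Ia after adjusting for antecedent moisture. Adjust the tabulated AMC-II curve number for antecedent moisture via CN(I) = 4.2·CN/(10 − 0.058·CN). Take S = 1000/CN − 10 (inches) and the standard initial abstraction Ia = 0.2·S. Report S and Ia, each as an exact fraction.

S = 500/279 in ≈ 1.792 in; Ia = 100/279 in ≈ 0.358 in

Dry (AMC I): CN(I) = 4.2·93/(10 − 0.058·93) = (1953/5)/(2303/500) = 27900/329 ≈ 84.802
Retention S: 1000/CN − 10 with CN=84.802 → S = 500/279 ≈ 1.792 in
Ia = 0.2S: 0.2·1.792 = 0.358 in (exactly 100/279)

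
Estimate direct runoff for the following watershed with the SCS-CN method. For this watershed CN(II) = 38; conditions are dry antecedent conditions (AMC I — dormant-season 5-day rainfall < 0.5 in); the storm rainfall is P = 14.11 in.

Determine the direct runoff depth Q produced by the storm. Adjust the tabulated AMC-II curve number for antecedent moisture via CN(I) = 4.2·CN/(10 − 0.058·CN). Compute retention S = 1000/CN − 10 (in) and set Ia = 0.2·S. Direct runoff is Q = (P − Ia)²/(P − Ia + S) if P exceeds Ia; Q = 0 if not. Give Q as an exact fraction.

Q = 64003434121/71939261100 in ≈ 0.890 in

Dry (AMC I): CN(I) = 4.2·38/(10 − 0.058·38) = (798/5)/(1949/250) = 39900/1949 ≈ 20.472
Retention S: 1000/CN − 10 with CN=20.472 → S = 15500/399 ≈ 38.847 in
Ia = 0.2S: 0.2·38.847 = 7.769 in (exactly 3100/399)
Since P=14.110 > Ia=7.769: effective rainfall P−Ia = 252989/39900 in
Q: (252989/39900)² ÷ (1802989/39900) = 64003434121/71939261100 in (≈ 0.890 in)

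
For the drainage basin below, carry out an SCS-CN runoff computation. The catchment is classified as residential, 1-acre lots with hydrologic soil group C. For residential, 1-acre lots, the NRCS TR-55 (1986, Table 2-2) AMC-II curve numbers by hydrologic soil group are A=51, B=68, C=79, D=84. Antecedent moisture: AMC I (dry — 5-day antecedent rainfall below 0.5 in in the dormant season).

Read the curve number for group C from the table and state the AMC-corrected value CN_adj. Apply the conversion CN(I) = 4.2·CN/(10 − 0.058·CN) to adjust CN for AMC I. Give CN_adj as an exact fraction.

CN_adj = 7900/129 ≈ 61.240

NRCS table: residential, 1-acre lots, soil group C → CN(II) = 79
Adjust CN=79 to AMC I: 4.2·79/(10 − 0.058·79) → (1659/5) ÷ (2709/500) = 7900/129 ≈ 61.240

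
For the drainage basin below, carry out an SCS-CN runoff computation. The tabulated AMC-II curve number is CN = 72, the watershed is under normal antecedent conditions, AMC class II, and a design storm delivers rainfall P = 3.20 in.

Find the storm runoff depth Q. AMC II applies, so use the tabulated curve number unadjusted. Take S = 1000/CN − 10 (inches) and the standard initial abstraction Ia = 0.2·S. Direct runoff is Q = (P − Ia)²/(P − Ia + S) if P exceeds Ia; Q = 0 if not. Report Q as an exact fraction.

Q = 11881/12780 in ≈ 0.930 in

CN(II) = 72; AMC II needs no correction.
Retention S: 1000/CN − 10 with CN=72.000 → S = 35/9 ≈ 3.889 in
Initial abstraction Ia = S/5 = (35/9)/5 = 7/9 ≈ 0.778 in
P − Ia = 3.200 − 0.778 = 109/45 ≈ 2.422 in (> 0, runoff occurs)
Runoff Q = (P−Ia)²/(P−Ia+S) = (2.422)²/(2.422+3.889) = 11881/12780 ≈ 0.930 in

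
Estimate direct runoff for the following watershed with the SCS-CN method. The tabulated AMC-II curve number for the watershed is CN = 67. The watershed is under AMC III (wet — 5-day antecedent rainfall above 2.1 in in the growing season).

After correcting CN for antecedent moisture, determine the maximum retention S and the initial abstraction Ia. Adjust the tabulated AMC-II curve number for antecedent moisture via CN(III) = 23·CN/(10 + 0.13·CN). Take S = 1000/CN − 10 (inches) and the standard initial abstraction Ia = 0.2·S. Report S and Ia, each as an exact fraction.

S = 3300/1541 in ≈ 2.141 in; Ia = 660/1541 in ≈ 0.428 in

CN(III) from CN(II)=67: (23·67)/(10 + 0.13·67) = 154100/1871 ≈ 82.362
Retention S: 1000/CN − 10 with CN=82.362 → S = 3300/1541 ≈ 2.141 in
Ia = 0.2·(3300/1541) = 660/1541 in ≈ 0.428 in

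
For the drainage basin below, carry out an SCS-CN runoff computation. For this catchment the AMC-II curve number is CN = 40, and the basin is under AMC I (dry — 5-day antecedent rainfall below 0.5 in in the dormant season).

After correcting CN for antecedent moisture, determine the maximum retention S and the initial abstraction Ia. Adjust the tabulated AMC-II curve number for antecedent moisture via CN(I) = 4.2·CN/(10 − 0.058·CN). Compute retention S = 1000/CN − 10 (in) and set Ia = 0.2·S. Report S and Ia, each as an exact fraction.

S = 250/7 in ≈ 35.714 in; Ia = 50/7 in ≈ 7.143 in

Adjust CN=40 to AMC I: 4.2·40/(10 − 0.058·40) → 168 ÷ (192/25) = 175/8 ≈ 21.875
Retention S: 1000/CN − 10 with CN=21.875 → S = 250/7 ≈ 35.714 in
Ia = 0.2·(250/7) = 50/7 in ≈ 7.143 in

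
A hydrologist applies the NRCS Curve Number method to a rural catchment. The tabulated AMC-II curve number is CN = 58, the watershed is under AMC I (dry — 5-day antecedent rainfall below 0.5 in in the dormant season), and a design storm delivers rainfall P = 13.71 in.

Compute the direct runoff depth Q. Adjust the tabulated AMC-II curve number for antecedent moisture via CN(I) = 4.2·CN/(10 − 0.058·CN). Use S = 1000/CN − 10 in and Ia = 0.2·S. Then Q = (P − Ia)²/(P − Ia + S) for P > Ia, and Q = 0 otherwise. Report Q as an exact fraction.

Q = 885598081/231301100 in ≈ 3.829 in

Dry (AMC I): CN(I) = 4.2·58/(10 − 0.058·58) = (1218/5)/(1659/250) = 2900/79 ≈ 36.709
S = 1000/(2900/79) − 10 = 500/29 in ≈ 17.241 in
Initial abstraction Ia = S/5 = (500/29)/5 = 100/29 ≈ 3.448 in
Excess rainfall: 13.710 − 3.448 = 10.262 in; P > Ia so Q > 0
Q = (29759/2900)²/((29759/2900) + 500/29) = (885598081/8410000)/(79759/2900) = 885598081/231301100 in ≈ 3.829 in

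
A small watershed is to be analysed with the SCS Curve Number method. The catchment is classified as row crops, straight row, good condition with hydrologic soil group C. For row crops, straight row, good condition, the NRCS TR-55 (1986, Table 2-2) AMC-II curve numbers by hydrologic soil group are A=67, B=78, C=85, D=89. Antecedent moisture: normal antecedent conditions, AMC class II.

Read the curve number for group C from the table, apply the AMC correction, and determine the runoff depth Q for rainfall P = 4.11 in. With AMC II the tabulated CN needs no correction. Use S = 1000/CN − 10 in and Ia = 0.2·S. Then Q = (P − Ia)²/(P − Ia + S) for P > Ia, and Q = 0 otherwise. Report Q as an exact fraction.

NRCS table: row crops, straight row, good condition, soil group C → CN(II) = 85
AMC II — tabulated CN = 85 applies directly.
S = 1000/85 − 10 = 30/17 in ≈ 1.765 in
Initial abstraction Ia = S/5 = (30/17)/5 = 6/17 ≈ 0.353 in
Since P=4.110 > Ia=0.353: effective rainfall P−Ia = 6387/1700 in
Q = (6387/1700)²/((6387/1700) + 30/17) = (40793769/2890000)/(9387/1700) = 4532641/1773100 in ≈ 2.556 in

Q = 4532641/1773100 in ≈ 2.556 in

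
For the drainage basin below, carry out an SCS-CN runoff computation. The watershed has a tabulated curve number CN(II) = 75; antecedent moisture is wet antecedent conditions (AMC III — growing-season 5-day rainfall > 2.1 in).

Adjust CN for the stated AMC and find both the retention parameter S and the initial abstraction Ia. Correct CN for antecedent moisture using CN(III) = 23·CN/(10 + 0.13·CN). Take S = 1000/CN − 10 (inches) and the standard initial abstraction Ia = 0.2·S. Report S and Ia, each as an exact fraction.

Adjust CN=75 to AMC III: 23·75/(10 + 0.13·75) → 1725 ÷ (79/4) = 6900/79 ≈ 87.342
Retention S: 1000/CN − 10 with CN=87.342 → S = 100/69 ≈ 1.449 in
Ia = 0.2S: 0.2·1.449 = 0.290 in (exactly 20/69)

S = 100/69 in ≈ 1.449 in; Ia = 20/69 in ≈ 0.290 in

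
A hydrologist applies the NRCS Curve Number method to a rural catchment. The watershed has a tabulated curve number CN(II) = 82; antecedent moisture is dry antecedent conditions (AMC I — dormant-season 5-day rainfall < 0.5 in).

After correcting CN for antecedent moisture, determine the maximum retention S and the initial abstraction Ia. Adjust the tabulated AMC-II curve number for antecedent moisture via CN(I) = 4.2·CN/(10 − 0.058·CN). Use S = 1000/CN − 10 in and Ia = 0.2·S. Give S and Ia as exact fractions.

S = 1500/287 in ≈ 5.226 in; Ia = 300/287 in ≈ 1.045 in

Dry (AMC I): CN(I) = 4.2·82/(10 − 0.058·82) = (1722/5)/(1311/250) = 28700/437 ≈ 65.675
S = 1000/(28700/437) − 10 = 1500/287 in ≈ 5.226 in
Ia = 0.2·(1500/287) = 300/287 in ≈ 1.045 in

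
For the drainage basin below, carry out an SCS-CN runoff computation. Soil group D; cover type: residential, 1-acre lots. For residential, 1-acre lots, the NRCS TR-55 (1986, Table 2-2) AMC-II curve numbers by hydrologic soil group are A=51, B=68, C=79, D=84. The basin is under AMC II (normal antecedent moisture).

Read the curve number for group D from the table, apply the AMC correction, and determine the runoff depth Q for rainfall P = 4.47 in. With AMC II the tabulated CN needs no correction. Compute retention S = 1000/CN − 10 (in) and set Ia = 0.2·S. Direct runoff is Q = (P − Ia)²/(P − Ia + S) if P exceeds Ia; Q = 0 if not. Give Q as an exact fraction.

Q = 73736569/26432700 in ≈ 2.790 in

NRCS table: residential, 1-acre lots, soil group D → CN(II) = 84
CN(II) = 84; AMC II needs no correction.
Retention S: 1000/CN − 10 with CN=84.000 → S = 40/21 ≈ 1.905 in
Initial abstraction Ia = S/5 = (40/21)/5 = 8/21 ≈ 0.381 in
P − Ia = 4.470 − 0.381 = 8587/2100 ≈ 4.089 in (> 0, runoff occurs)
Q: (8587/2100)² ÷ (12587/2100) = 73736569/26432700 in (≈ 2.790 in)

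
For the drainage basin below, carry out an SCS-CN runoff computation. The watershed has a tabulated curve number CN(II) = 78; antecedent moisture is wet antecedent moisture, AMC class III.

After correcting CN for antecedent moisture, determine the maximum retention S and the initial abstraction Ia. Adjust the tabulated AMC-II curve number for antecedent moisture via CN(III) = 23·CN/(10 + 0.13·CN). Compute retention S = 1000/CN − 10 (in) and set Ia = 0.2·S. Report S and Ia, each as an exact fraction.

CN(III) from CN(II)=78: (23·78)/(10 + 0.13·78) = 89700/1007 ≈ 89.076
Retention S: 1000/CN − 10 with CN=89.076 → S = 1100/897 ≈ 1.226 in
Ia = 0.2S: 0.2·1.226 = 0.245 in (exactly 220/897)

S = 1100/897 in ≈ 1.226 in; Ia = 220/897 in ≈ 0.245 in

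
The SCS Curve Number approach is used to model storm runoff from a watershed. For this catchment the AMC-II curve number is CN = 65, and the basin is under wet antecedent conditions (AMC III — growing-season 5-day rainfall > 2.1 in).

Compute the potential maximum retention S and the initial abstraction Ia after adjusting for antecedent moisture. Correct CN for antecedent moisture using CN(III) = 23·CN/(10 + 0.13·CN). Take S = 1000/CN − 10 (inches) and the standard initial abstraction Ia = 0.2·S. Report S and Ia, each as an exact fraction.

Wet (AMC III): CN(III) = 23·65/(10 + 0.13·65) = 1495/(369/20) = 29900/369 ≈ 81.030
Retention S: 1000/CN − 10 with CN=81.030 → S = 700/299 ≈ 2.341 in
Ia = 0.2S: 0.2·2.341 = 0.468 in (exactly 140/299)

S = 700/299 in ≈ 2.341 in; Ia = 140/299 in ≈ 0.468 in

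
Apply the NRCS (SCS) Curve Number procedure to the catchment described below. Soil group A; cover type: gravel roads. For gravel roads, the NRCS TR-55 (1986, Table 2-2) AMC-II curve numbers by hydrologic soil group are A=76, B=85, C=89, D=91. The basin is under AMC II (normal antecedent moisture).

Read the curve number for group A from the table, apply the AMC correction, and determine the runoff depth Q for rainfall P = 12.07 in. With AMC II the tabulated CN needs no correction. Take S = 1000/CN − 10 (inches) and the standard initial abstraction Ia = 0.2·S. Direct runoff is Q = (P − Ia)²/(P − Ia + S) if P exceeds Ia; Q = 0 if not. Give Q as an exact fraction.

NRCS table: gravel roads, soil group A → CN(II) = 76
AMC II — tabulated CN = 76 applies directly.
Max retention: S = 1000/76 − 10 = 60/19 in (≈ 3.158 in)
Initial abstraction Ia = S/5 = (60/19)/5 = 12/19 ≈ 0.632 in
Excess rainfall: 12.070 − 0.632 = 11.438 in; P > Ia so Q > 0
Q: (21733/1900)² ÷ (27733/1900) = 472323289/52692700 in (≈ 8.964 in)

Q = 472323289/52692700 in ≈ 8.964 in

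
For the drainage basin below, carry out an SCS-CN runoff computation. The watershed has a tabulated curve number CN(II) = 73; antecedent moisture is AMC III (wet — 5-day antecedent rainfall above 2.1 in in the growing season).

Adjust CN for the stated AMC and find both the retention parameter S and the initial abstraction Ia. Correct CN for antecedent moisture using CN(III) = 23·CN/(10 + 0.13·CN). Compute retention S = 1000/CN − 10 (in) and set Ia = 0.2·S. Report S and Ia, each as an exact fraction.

Wet (AMC III): CN(III) = 23·73/(10 + 0.13·73) = 1679/(1949/100) = 167900/1949 ≈ 86.147
Retention S: 1000/CN − 10 with CN=86.147 → S = 2700/1679 ≈ 1.608 in
Ia = 0.2·(2700/1679) = 540/1679 in ≈ 0.322 in

S = 2700/1679 in ≈ 1.608 in; Ia = 540/1679 in ≈ 0.322 in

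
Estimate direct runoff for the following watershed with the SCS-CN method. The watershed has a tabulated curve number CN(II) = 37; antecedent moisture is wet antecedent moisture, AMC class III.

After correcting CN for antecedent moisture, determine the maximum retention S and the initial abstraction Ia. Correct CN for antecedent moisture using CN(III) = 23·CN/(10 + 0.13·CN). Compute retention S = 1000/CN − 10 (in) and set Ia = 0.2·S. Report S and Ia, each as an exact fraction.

CN(III) from CN(II)=37: (23·37)/(10 + 0.13·37) = 85100/1481 ≈ 57.461
Max retention: S = 1000/(85100/1481) − 10 = 6300/851 in (≈ 7.403 in)
Initial abstraction Ia = S/5 = (6300/851)/5 = 1260/851 ≈ 1.481 in

S = 6300/851 in ≈ 7.403 in; Ia = 1260/851 in ≈ 1.481 in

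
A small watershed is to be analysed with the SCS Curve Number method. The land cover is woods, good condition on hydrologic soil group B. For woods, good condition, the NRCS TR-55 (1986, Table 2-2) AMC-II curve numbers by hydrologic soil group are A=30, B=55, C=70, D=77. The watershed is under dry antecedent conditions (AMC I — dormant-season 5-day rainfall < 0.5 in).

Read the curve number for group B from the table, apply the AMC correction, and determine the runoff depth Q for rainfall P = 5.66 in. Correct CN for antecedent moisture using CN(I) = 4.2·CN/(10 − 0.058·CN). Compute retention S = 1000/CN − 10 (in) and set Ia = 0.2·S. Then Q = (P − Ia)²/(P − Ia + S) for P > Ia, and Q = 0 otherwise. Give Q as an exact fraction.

Q = 46117681/314895350 in ≈ 0.146 in

NRCS table: woods, good condition, soil group B → CN(II) = 55
CN(I) from CN(II)=55: (4.2·55)/(10 − 0.058·55) = 7700/227 ≈ 33.921
Max retention: S = 1000/(7700/227) − 10 = 1500/77 in (≈ 19.481 in)
Initial abstraction Ia = S/5 = (1500/77)/5 = 300/77 ≈ 3.896 in
Since P=5.660 > Ia=3.896: effective rainfall P−Ia = 6791/3850 in
Q = (6791/3850)²/((6791/3850) + 1500/77) = (46117681/14822500)/(81791/3850) = 46117681/314895350 in ≈ 0.146 in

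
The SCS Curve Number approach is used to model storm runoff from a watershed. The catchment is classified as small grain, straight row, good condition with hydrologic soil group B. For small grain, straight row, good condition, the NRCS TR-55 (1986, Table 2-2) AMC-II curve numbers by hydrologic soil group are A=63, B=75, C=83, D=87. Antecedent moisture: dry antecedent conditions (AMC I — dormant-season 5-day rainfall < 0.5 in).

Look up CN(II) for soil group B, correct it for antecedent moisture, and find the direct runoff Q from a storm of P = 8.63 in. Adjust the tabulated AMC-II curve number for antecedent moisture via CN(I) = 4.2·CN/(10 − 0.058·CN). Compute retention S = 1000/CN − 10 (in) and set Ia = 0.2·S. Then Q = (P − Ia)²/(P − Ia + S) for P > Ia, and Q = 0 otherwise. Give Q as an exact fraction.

NRCS table: small grain, straight row, good condition, soil group B → CN(II) = 75
Adjust CN=75 to AMC I: 4.2·75/(10 − 0.058·75) → 315 ÷ (113/20) = 6300/113 ≈ 55.752
Retention S: 1000/CN − 10 with CN=55.752 → S = 500/63 ≈ 7.937 in
Ia = 0.2S: 0.2·7.937 = 1.587 in (exactly 100/63)
P − Ia = 8.630 − 1.587 = 44369/6300 ≈ 7.043 in (> 0, runoff occurs)
Q = (44369/6300)²/((44369/6300) + 500/63) = (1968608161/39690000)/(94369/6300) = 1968608161/594524700 in ≈ 3.311 in

Q = 1968608161/594524700 in ≈ 3.311 in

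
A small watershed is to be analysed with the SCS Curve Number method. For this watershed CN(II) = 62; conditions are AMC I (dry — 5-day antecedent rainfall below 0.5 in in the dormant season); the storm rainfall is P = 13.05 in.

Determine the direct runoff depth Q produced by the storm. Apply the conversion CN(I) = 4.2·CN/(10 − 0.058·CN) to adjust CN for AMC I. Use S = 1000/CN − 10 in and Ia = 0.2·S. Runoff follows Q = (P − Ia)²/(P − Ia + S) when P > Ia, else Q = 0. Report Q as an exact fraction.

Dry (AMC I): CN(I) = 4.2·62/(10 − 0.058·62) = (1302/5)/(1601/250) = 65100/1601 ≈ 40.662
Max retention: S = 1000/(65100/1601) − 10 = 9500/651 in (≈ 14.593 in)
Initial abstraction Ia = S/5 = (9500/651)/5 = 1900/651 ≈ 2.919 in
Excess rainfall: 13.050 − 2.919 = 10.131 in; P > Ia so Q > 0
Runoff Q = (P−Ia)²/(P−Ia+S) = (10.131)²/(10.131+14.593) = 17400511921/4191281220 ≈ 4.152 in

Q = 17400511921/4191281220 in ≈ 4.152 in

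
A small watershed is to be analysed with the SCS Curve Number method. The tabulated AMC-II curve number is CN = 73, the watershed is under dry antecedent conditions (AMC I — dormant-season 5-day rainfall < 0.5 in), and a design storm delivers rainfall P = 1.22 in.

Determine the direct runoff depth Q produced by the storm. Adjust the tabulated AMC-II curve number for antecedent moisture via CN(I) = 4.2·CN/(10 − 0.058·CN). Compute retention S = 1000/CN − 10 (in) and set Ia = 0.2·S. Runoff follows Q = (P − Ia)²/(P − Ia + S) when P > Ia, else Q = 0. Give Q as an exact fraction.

Q = 0 in ≈ 0.000 in

Adjust CN=73 to AMC I: 4.2·73/(10 − 0.058·73) → (1533/5) ÷ (2883/500) = 51100/961 ≈ 53.174
Max retention: S = 1000/(51100/961) − 10 = 4500/511 in (≈ 8.806 in)
Initial abstraction Ia = S/5 = (4500/511)/5 = 900/511 ≈ 1.761 in
P = 1.220 ≤ Ia = 1.761 in: entire storm abstracted, Q = 0.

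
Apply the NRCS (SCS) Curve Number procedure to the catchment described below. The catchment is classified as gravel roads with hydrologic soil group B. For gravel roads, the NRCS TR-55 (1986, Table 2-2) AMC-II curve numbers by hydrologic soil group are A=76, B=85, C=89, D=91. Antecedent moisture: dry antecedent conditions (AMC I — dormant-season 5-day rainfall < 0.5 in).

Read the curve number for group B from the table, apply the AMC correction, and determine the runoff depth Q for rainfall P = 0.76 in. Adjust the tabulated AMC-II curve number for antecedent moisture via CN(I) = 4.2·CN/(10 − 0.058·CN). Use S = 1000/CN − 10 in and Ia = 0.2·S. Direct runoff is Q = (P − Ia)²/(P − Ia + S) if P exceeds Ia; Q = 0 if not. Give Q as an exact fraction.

NRCS table: gravel roads, soil group B → CN(II) = 85
Adjust CN=85 to AMC I: 4.2·85/(10 − 0.058·85) → 357 ÷ (507/100) = 11900/169 ≈ 70.414
Retention S: 1000/CN − 10 with CN=70.414 → S = 500/119 ≈ 4.202 in
Ia = 0.2S: 0.2·4.202 = 0.840 in (exactly 100/119)
P = 0.760 ≤ Ia = 0.840 in: entire storm abstracted, Q = 0.

Q = 0 in ≈ 0.000 in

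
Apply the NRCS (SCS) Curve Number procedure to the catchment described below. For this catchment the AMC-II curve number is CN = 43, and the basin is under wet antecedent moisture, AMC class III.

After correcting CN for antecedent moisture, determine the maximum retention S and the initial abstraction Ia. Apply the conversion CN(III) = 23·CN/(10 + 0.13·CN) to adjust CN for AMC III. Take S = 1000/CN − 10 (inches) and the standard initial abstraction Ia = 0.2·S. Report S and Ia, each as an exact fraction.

CN(III) from CN(II)=43: (23·43)/(10 + 0.13·43) = 98900/1559 ≈ 63.438
Max retention: S = 1000/(98900/1559) − 10 = 5700/989 in (≈ 5.763 in)
Initial abstraction Ia = S/5 = (5700/989)/5 = 1140/989 ≈ 1.153 in

S = 5700/989 in ≈ 5.763 in; Ia = 1140/989 in ≈ 1.153 in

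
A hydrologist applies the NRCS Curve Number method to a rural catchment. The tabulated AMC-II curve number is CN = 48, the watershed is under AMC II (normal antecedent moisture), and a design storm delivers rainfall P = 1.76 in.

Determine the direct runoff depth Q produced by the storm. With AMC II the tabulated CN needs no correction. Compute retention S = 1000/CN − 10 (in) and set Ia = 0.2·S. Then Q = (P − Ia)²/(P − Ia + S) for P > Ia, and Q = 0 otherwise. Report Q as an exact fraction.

CN(II) = 48; AMC II needs no correction.
Retention S: 1000/CN − 10 with CN=48.000 → S = 65/6 ≈ 10.833 in
Ia = 0.2·(65/6) = 13/6 in ≈ 2.167 in
P = 1.760 ≤ Ia = 2.167 in: entire storm abstracted, Q = 0.

Q = 0 in ≈ 0.000 in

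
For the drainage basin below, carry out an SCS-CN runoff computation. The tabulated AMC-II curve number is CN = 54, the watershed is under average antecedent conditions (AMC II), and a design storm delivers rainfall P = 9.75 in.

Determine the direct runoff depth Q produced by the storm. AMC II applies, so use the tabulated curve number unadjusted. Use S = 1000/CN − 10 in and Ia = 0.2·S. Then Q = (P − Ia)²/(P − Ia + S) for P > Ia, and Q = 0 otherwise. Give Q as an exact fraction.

CN(II) = 54; AMC II needs no correction.
S = 1000/54 − 10 = 230/27 in ≈ 8.519 in
Initial abstraction Ia = S/5 = (230/27)/5 = 46/27 ≈ 1.704 in
Since P=9.750 > Ia=1.704: effective rainfall P−Ia = 869/108 in
Runoff Q = (P−Ia)²/(P−Ia+S) = (8.046)²/(8.046+8.519) = 755161/193212 ≈ 3.908 in

Q = 755161/193212 in ≈ 3.908 in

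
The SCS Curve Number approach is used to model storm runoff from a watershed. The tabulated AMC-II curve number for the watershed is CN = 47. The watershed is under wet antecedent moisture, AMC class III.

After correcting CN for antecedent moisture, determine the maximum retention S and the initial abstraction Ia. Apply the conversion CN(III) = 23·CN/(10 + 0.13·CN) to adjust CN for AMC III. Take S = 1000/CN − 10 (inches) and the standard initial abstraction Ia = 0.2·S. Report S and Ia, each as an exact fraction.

Wet (AMC III): CN(III) = 23·47/(10 + 0.13·47) = 1081/(1611/100) = 108100/1611 ≈ 67.101
Retention S: 1000/CN − 10 with CN=67.101 → S = 5300/1081 ≈ 4.903 in
Ia = 0.2S: 0.2·4.903 = 0.981 in (exactly 1060/1081)

S = 5300/1081 in ≈ 4.903 in; Ia = 1060/1081 in ≈ 0.981 in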